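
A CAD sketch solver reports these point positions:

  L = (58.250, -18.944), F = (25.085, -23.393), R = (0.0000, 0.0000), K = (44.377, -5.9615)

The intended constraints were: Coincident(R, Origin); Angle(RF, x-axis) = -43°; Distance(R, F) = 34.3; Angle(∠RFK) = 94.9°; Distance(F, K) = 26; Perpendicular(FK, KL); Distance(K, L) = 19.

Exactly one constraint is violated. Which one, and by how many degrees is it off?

Perpendicular(FK, KL) — off by 4.80°.

R = (0.00, 0.00) ✓; RF at -43.00° ✓; |RF| = 34.30 ✓; ∠RFK = 94.90° ✓; |FK| = 26.00 ✓; ∠(FK, KL) = 85.20° ✗; |KL| = 19.00 ✓.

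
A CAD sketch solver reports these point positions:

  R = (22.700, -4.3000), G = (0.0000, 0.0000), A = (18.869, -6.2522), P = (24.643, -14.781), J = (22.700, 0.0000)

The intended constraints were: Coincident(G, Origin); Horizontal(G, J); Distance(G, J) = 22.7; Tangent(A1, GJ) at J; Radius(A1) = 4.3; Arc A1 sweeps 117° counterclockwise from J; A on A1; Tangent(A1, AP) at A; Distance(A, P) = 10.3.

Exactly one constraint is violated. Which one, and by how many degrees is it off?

Tangent(A1, AP) at A — off by 7.10°.

G = (0.00, 0.00) ✓; G.y = 0.00, J.y = 0.00 ✓; |GJ| = 22.70 ✓; ∠(RJ, JG) = 90.00° ✓; |RJ| = 4.300 ✓; bearing(R→A) − bearing(R→J) = 117.0° ✓; |RA| = 4.300 ✓; ∠(RA, AP) = 82.90° ✗; |AP| = 10.30 ✓.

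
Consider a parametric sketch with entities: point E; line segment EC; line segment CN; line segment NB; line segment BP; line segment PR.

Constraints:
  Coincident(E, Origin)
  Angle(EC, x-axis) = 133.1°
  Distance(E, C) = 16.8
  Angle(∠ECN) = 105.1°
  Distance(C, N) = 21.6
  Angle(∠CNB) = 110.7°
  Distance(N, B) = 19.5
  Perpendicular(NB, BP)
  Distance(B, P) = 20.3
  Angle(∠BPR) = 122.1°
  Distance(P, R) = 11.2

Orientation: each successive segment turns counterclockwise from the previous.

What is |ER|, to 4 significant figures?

5.520

E is at the origin; EC runs at 133.1° with length 16.8, so C = (-11.48, 12.27). ∠ECN = 105.1° gives CN at -152.0° from the x-axis; with |CN| = 21.6, N = (-30.55, 2.126). ∠CNB = 110.7° gives NB at -82.70° from the x-axis; with |NB| = 19.5, B = (-28.07, -17.22). NB ⟂ BP, so BP runs at 7.300°; with |BP| = 20.3, P = (-7.937, -14.64). ∠BPR = 122.1° gives PR at 65.20° from the x-axis; with |PR| = 11.2, R = (-3.240, -4.469). Then |ER| = |R − E| = 5.520.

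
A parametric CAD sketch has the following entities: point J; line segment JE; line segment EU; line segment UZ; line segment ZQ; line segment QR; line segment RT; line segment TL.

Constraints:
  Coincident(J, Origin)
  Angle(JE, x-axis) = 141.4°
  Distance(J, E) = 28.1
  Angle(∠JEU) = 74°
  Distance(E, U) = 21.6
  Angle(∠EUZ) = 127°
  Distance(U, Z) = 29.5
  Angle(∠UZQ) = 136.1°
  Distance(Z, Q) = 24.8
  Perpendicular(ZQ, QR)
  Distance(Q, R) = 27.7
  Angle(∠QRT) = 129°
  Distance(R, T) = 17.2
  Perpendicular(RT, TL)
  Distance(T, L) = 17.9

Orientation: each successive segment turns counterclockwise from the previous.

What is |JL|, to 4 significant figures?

9.493

J is at the origin; JE runs at 141.4° with length 28.1, so E = (-21.96, 17.53). ∠JEU = 74.0° gives EU at -112.6° from the x-axis; with |EU| = 21.6, U = (-30.26, -2.410). ∠EUZ = 127.0° gives UZ at -59.60° from the x-axis; with |UZ| = 29.5, Z = (-15.33, -27.85). ∠UZQ = 136.1° gives ZQ at -15.70° from the x-axis; with |ZQ| = 24.8, Q = (8.541, -34.57). ZQ is perpendicular to QR, so QR runs at 74.30°; with |QR| = 27.7, R = (16.04, -7.899). ∠QRT = 129.0° gives RT at 125.3° from the x-axis; with |RT| = 17.2, T = (6.098, 6.139). RT ⟂ TL, so TL runs at -144.7°; with |TL| = 17.9, L = (-8.511, -4.205). Then |JL| = |L − J| = 9.493.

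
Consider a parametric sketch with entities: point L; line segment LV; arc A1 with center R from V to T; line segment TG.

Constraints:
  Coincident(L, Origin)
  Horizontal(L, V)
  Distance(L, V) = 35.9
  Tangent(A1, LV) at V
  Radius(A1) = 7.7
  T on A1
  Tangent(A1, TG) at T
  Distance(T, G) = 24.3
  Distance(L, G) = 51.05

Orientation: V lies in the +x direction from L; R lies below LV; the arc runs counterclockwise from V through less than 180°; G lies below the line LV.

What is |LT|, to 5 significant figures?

30.873

Checks: ∠(RV, VL) = 90.00° ✓; |RT| = 7.700 ✓; ∠(RT, TG) = 90.00° ✓; |TG| = 24.30 ✓; |LG| = 51.05 ✓.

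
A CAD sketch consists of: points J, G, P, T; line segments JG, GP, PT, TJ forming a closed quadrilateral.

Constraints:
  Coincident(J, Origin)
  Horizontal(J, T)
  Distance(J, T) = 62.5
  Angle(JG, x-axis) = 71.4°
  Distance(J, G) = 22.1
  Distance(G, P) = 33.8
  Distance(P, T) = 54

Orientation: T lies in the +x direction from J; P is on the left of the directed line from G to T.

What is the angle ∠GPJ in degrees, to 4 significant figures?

10.95°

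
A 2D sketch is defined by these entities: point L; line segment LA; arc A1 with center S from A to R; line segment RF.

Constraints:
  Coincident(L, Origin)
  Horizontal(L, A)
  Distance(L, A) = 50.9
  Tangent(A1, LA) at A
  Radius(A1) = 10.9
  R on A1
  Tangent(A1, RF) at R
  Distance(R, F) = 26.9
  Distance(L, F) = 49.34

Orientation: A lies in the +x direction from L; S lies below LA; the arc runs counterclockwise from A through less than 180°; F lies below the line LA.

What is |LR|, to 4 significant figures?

41.15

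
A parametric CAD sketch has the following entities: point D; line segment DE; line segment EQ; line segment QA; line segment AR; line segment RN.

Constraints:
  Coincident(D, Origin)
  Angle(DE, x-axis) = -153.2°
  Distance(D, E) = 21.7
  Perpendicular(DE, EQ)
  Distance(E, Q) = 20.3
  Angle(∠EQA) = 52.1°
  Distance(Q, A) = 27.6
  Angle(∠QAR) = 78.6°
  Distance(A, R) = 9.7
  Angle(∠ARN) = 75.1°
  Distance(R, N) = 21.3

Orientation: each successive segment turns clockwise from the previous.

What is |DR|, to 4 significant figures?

7.862

∠EQA = 52.1° gives QA at -11.10° from the x-axis; with |QA| = 27.6, A = (-1.438, 3.022). ∠QAR = 78.6° gives AR at -112.5° from the x-axis; with |AR| = 9.7, R = (-5.150, -5.940). Then |DR| = |R − D| = 7.862.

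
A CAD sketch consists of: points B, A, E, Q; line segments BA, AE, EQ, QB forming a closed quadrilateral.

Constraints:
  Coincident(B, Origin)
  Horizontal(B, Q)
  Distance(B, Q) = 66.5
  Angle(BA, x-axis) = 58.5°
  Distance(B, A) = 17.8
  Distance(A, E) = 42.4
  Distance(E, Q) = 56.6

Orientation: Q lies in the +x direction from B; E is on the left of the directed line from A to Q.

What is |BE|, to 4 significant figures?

60.08

B is at the origin; BQ is horizontal with |BQ| = 66.5 and Q in +x, so Q = (66.5, 0). BA runs at 58.5° with |BA| = 17.8, so A = (9.300, 15.18). E is determined by |AE| = 42.4 and |EQ| = 56.6 together: it lies at the intersection of circle(A, 42.4) and circle(Q, 56.6). With |AQ| = 59.18, the foot of the radical line on AQ is 17.71 from A and the perpendicular offset is √(42.4² − 17.71²) = 38.52. Taking the left-of-AQ solution: E = (36.30, 47.87).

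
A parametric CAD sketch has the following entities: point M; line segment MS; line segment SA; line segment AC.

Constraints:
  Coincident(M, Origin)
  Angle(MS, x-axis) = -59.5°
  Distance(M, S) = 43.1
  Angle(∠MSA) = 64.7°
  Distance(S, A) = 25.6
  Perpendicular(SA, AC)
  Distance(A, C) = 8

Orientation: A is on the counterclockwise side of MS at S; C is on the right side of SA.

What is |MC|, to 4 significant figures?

47.51

M is at the origin; MS runs at -59.5° with length 43.1, so S = 43.1·(cos -59.5°, sin -59.5°) = (21.87, -37.14). ∠MSA = 64.7°, so SA runs at -59.5° + (180° − 64.7°) = 55.80° from the x-axis; with |SA| = 25.6, A = S + 25.6·(cos 55.80°, sin 55.80°) = (36.26, -15.96). SA ⟂ AC; with |AC| = 8.0 on the right of SA, C = A + 8.0·(0.8271, -0.5621) = (42.88, -20.46). Then |MC| = |C − M| = 47.51.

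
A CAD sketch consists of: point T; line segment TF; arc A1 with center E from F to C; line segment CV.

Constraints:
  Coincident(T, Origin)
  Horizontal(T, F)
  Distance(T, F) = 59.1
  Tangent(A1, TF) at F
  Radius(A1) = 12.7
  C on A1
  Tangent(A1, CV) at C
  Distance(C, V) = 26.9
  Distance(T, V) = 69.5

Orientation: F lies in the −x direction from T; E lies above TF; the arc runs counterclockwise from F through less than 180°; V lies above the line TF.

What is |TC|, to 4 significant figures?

49.85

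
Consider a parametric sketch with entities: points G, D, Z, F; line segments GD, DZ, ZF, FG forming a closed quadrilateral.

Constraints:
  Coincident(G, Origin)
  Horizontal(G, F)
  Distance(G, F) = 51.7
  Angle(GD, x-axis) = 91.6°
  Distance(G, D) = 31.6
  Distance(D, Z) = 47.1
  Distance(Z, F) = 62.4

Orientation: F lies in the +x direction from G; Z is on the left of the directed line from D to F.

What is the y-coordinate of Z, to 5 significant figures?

60.475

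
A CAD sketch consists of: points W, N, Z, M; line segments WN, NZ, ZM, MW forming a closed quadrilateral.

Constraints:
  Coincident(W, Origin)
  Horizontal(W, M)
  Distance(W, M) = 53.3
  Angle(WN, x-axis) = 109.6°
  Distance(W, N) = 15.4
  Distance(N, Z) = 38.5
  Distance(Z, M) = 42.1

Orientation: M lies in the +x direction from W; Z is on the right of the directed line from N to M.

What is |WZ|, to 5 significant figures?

23.701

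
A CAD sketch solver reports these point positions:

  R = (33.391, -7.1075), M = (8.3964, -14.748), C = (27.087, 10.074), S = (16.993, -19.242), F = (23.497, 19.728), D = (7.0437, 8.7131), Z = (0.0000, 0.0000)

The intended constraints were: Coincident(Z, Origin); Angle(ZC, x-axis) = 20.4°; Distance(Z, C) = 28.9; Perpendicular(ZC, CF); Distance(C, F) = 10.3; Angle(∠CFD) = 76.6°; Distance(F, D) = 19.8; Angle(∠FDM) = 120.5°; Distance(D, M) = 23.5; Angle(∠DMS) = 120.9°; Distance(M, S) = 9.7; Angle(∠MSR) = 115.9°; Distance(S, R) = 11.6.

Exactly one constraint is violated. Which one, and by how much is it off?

Distance(S, R) = 11.6 — off by 8.80.

Z = (0.00, 0.00) ✓; ZC at 20.40° ✓; |ZC| = 28.90 ✓; ∠(ZC, CF) = 90.00° ✓; |CF| = 10.30 ✓; ∠CFD = 76.60° ✓; |FD| = 19.80 ✓; ∠FDM = 120.5° ✓; |DM| = 23.50 ✓; ∠DMS = 120.9° ✓; |MS| = 9.700 ✓; ∠MSR = 115.9° ✓; |SR| = 20.40 ✗.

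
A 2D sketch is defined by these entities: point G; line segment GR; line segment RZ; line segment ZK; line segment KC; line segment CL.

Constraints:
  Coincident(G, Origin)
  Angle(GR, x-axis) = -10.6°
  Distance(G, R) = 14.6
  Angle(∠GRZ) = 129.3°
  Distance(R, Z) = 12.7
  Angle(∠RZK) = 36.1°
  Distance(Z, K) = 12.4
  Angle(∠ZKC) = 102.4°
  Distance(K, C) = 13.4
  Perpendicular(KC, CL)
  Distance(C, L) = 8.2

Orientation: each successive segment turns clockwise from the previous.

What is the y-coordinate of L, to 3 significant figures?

2.70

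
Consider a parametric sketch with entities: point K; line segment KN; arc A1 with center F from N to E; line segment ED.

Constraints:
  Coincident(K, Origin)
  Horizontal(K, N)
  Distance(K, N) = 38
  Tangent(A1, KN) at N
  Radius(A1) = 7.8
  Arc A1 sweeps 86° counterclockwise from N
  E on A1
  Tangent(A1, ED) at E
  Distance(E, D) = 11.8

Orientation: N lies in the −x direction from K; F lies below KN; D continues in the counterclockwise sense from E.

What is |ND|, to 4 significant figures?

20.88

K is at the origin; K and N share the same y with |KN| = 38.0 and N on the −x side, so N = (-38.00, 0.000). A1 meets KN tangentially, so FN is at right angles to KN, so F = N + (0, -7.8) = (-38.00, -7.800). On A1, N sits at bearing 90° from F; an 86° counterclockwise sweep puts E at bearing 176°, so E = F + 7.8·(cos 176°, sin 176°) = (-45.78, -7.256). Since A1 is tangent to ED there, FE ⟂ ED, so ED runs along (−sin 176°, cos 176°); with |ED| = 11.8, D = (-46.60, -19.03). Then |ND| = |D − N| = 20.88.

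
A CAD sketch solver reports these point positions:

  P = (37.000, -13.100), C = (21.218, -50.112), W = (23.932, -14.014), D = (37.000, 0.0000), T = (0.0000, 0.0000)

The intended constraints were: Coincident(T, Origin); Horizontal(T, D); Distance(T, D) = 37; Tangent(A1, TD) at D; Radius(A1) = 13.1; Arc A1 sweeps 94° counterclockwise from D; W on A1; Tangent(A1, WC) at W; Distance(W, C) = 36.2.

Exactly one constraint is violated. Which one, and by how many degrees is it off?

Tangent(A1, WC) at W — off by 8.30°.

T = (0.00, 0.00) ✓; T.y = 0.00, D.y = 0.00 ✓; |TD| = 37.00 ✓; ∠(PD, DT) = 90.00° ✓; |PD| = 13.10 ✓; bearing(P→W) − bearing(P→D) = 94.00° ✓; |PW| = 13.10 ✓; ∠(PW, WC) = 98.30° ✗; |WC| = 36.20 ✓.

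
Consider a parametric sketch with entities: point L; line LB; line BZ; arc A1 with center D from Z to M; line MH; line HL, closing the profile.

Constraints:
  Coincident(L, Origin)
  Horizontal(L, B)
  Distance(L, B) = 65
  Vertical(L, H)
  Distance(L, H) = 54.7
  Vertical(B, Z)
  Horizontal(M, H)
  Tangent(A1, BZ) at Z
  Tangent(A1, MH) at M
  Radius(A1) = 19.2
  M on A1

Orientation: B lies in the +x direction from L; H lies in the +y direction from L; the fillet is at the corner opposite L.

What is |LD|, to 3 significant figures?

57.9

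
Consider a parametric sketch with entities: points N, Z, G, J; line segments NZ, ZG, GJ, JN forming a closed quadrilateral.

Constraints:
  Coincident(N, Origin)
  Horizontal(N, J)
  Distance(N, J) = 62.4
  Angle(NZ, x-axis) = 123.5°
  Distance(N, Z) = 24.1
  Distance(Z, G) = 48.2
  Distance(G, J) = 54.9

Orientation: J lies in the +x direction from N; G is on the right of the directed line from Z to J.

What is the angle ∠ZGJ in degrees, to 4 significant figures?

98.67°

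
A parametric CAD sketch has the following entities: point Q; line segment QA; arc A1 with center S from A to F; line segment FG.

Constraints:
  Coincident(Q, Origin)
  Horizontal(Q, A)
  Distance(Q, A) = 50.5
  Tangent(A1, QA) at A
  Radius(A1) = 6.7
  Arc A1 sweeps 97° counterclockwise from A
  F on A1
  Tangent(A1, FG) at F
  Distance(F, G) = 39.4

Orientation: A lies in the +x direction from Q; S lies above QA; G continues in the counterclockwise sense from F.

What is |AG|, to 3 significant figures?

46.7

Q is at the origin; Q and A share the same y with |QA| = 50.5 and A on the +x side, so A = (50.5, 0.00). The tangent condition forces SA to be normal to QA, so S = A + (0, 6.7) = (50.5, 6.70). On A1, A sits at bearing -90° from S; a 97° counterclockwise sweep puts F at bearing 7°, so F = S + 6.7·(cos 7°, sin 7°) = (57.2, 7.52). Tangency of A1 to FG means the radius SF is perpendicular to FG, so FG runs along (−sin 7°, cos 7°); with |FG| = 39.4, G = (52.3, 46.6). Then |AG| = |G − A| = 46.7.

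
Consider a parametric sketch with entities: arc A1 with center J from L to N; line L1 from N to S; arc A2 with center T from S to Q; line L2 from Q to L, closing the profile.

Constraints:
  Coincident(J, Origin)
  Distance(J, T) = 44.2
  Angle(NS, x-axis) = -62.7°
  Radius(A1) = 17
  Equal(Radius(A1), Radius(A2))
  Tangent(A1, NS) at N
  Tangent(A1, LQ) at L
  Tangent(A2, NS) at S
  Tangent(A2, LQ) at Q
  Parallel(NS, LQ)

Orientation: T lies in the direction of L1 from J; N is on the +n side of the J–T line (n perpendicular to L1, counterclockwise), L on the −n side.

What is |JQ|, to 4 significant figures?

47.36

The slot axis is L1's direction at -62.7°, so u = (cos -62.7°, sin -62.7°) = (0.4586, -0.8886) and n = (−sin -62.7°, cos -62.7°) = (0.8886, 0.4586). J is at the origin and T lies 44.2 along u from J, so T = 44.2·u = (20.27, -39.28). Tangency of A1 to both parallel lines with radius 17.0 puts N and L at J ± 17.0·n: N = (15.11, 7.797), L = (-15.11, -7.797). Equal radii place S and Q the same way about T: S = T + 17.0·n = (35.38, -31.48), Q = T − 17.0·n = (5.166, -47.07). Then |JQ| = |Q − J| = 47.36.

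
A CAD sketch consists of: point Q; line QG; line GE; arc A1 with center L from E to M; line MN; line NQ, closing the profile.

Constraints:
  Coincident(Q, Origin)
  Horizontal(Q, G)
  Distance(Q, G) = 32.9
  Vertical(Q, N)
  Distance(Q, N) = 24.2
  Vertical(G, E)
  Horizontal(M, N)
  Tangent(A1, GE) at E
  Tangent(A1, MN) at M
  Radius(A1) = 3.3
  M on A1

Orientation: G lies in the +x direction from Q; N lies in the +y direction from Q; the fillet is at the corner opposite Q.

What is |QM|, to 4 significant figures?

38.23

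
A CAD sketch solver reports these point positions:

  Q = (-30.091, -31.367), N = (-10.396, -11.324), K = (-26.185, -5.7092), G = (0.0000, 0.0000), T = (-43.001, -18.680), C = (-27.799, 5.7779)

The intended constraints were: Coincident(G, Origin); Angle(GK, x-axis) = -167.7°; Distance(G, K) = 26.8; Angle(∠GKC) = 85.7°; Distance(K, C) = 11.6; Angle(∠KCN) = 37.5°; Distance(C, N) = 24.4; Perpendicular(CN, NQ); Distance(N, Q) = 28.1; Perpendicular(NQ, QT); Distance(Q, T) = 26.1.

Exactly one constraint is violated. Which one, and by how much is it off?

Distance(Q, T) = 26.1 — off by 8.00.

G = (0.00, 0.00) ✓; GK at -167.7° ✓; |GK| = 26.80 ✓; ∠GKC = 85.70° ✓; |KC| = 11.60 ✓; ∠KCN = 37.50° ✓; |CN| = 24.40 ✓; ∠(CN, NQ) = 90.00° ✓; |NQ| = 28.10 ✓; ∠(NQ, QT) = 90.00° ✓; |QT| = 18.10 ✗.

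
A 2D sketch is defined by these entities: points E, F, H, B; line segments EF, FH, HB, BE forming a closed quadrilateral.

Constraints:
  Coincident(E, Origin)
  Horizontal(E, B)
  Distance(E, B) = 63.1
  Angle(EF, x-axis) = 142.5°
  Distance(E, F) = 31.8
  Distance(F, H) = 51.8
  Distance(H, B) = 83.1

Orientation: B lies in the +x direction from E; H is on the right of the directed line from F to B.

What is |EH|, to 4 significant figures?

34.16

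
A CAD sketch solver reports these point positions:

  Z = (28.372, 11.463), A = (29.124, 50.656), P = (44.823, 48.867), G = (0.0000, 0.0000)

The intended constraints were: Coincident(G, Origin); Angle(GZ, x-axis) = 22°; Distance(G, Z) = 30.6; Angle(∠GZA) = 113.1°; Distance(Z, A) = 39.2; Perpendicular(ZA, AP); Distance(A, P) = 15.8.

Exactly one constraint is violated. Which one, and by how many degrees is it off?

Perpendicular(ZA, AP) — off by 5.40°.

G = (0.00, 0.00) ✓; GZ at 22.00° ✓; |GZ| = 30.60 ✓; ∠GZA = 113.1° ✓; |ZA| = 39.20 ✓; ∠(ZA, AP) = 95.40° ✗; |AP| = 15.80 ✓.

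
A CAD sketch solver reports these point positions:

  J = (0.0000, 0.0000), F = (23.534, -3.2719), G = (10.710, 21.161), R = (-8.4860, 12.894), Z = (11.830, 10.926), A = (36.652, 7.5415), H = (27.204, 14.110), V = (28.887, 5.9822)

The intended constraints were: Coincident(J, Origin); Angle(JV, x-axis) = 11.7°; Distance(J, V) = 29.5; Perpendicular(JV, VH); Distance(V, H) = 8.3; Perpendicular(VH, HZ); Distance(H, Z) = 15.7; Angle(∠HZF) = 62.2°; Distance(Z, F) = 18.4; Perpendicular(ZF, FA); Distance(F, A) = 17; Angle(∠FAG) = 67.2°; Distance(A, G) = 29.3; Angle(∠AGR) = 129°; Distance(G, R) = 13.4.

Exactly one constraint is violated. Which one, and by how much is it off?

Distance(G, R) = 13.4 — off by 7.50.

J = (0.00, 0.00) ✓; JV at 11.70° ✓; |JV| = 29.50 ✓; ∠(JV, VH) = 90.00° ✓; |VH| = 8.300 ✓; ∠(VH, HZ) = 90.00° ✓; |HZ| = 15.70 ✓; ∠HZF = 62.20° ✓; |ZF| = 18.40 ✓; ∠(ZF, FA) = 90.00° ✓; |FA| = 17.00 ✓; ∠FAG = 67.20° ✓; |AG| = 29.30 ✓; ∠AGR = 129.0° ✓; |GR| = 20.90 ✗.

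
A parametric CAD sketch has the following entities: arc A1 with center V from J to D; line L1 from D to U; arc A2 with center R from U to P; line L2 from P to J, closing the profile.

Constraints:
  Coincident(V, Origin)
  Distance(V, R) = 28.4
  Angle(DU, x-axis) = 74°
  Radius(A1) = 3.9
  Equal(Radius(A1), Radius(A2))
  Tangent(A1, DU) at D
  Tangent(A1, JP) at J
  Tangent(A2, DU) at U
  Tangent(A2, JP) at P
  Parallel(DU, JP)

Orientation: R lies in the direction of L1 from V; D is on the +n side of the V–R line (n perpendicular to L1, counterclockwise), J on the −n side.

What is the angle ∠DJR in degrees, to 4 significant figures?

82.18°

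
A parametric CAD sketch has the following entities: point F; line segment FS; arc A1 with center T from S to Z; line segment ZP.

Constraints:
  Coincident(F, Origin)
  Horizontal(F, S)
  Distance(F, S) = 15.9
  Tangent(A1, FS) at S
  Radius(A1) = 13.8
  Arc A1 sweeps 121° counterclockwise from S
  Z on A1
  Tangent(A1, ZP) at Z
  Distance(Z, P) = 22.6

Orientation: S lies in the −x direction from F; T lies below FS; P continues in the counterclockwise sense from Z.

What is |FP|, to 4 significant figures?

43.37

F is at the origin; F and S share the same y with |FS| = 15.9 and S on the −x side, so S = (-15.90, 0.000). A1 meets FS tangentially, so TS is at right angles to FS, so T = S + (0, -13.8) = (-15.90, -13.80). On A1, S sits at bearing 90° from T; a 121° counterclockwise sweep puts Z at bearing 211°, so Z = T + 13.8·(cos 211°, sin 211°) = (-27.73, -20.91). Tangency of A1 to ZP means the radius TZ is perpendicular to ZP, so ZP runs along (−sin 211°, cos 211°); with |ZP| = 22.6, P = (-16.09, -40.28). Then |FP| = |P − F| = 43.37.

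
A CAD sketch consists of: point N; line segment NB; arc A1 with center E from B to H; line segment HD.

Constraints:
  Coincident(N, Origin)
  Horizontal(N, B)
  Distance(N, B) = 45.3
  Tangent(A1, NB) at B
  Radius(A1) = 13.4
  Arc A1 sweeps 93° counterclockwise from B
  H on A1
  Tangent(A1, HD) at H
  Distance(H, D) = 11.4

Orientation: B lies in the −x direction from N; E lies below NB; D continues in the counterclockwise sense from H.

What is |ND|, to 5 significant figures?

63.430

N is at the origin; NB is horizontal with |NB| = 45.3 and B on the −x side, so B = (-45.300, 0.0000). A1 meets NB tangentially, so EB is at right angles to NB, so E = B + (0, -13.4) = (-45.300, -13.400). On A1, B sits at bearing 90° from E; a 93° counterclockwise sweep puts H at bearing 183°, so H = E + 13.4·(cos 183°, sin 183°) = (-58.682, -14.101). Tangency of A1 to HD means the radius EH is perpendicular to HD, so HD runs along (−sin 183°, cos 183°); with |HD| = 11.4, D = (-58.085, -25.486). Then |ND| = |D − N| = 63.430.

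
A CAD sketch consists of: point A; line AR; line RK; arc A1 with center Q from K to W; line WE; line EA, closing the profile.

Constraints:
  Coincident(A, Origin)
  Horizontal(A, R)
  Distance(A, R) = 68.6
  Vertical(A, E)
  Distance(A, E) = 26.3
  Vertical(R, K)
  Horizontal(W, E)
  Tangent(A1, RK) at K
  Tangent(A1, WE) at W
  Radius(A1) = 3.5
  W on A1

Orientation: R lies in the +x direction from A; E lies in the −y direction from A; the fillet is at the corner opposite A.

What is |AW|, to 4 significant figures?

70.21

The virtual corner opposite A is at (68.60, -26.30). A1 meets RK tangentially, so QK is at right angles to RK and tangency of A1 to WE means the radius QW is perpendicular to WE, with radius 3.5, so the center Q sits 3.5 in from both sides at Q = (65.10, -22.80). That places the tangent points at K = (68.60, -22.80) on RK and W = (65.10, -26.30) on WE. Then |AW| = |W − A| = 70.21.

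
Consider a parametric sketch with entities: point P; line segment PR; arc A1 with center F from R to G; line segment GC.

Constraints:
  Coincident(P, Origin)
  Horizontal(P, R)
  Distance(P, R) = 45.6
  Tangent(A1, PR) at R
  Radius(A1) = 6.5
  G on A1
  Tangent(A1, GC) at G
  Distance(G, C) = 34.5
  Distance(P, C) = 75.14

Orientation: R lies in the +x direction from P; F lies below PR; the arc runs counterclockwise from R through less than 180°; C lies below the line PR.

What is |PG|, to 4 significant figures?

42.75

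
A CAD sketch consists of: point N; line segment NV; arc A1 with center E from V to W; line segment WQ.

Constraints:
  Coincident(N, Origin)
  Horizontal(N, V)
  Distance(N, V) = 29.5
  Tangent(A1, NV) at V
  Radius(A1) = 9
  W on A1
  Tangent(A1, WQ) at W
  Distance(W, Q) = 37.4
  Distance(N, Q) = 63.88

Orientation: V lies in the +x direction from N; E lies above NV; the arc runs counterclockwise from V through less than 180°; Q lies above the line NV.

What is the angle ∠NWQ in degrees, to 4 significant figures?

113.8°

N is at the origin; N and V share the same y with |NV| = 29.5 and V on the +x side, so V = (29.50, 0.000). Tangency of A1 to NV means the radius EV is perpendicular to NV, so E = V + (0, 9) = (29.50, 9.000). Since EW ⟂ WQ (tangency), |EQ| = √(9.0² + 37.4²) = 38.47 regardless of where W sits on A1. So Q lies on both circle(N, 63.88) and circle(E, 38.47); the above-NV intersection is Q = (47.01, 43.25). W is the foot of the tangent from Q: W = (38.25, 6.892).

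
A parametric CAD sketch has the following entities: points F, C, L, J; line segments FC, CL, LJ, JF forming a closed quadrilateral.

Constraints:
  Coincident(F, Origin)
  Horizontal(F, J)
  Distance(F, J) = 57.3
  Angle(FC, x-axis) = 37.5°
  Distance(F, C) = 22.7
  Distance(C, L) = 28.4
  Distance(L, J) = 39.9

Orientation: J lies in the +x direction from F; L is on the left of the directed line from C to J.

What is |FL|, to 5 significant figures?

50.928

F is at the origin; FJ is horizontal with |FJ| = 57.3 and J in +x, so J = (57.3, 0). FC runs at 37.5° with |FC| = 22.7, so C = (18.009, 13.819). L is determined by |CL| = 28.4 and |LJ| = 39.9 together: it lies at the intersection of circle(C, 28.4) and circle(J, 39.9). With |CJ| = 41.650, the foot of the radical line on CJ is 11.396 from C and the perpendicular offset is √(28.4² − 11.396²) = 26.013. Taking the left-of-CJ solution: L = (37.390, 34.578).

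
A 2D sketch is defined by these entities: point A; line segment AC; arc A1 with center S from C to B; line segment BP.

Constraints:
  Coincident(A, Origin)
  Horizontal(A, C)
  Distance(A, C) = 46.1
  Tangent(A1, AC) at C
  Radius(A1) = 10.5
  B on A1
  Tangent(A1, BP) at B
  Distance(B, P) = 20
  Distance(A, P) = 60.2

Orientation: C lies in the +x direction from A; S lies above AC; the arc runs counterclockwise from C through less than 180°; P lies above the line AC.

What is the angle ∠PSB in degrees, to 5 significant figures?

62.301°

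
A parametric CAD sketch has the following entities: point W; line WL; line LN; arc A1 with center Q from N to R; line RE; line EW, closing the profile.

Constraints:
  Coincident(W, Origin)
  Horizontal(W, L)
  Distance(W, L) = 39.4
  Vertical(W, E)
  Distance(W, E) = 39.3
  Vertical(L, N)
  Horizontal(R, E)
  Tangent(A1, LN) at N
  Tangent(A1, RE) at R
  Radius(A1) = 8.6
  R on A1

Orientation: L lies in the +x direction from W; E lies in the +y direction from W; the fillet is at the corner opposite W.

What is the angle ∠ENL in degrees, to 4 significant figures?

102.3°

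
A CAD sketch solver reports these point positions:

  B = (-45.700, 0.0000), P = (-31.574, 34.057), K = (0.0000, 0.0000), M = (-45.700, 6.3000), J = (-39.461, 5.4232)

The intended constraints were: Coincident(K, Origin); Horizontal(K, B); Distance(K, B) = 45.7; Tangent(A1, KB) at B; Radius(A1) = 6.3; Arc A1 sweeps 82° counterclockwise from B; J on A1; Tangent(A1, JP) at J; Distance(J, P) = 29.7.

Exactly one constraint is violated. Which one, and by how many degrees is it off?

Tangent(A1, JP) at J — off by 7.40°.

K = (0.00, 0.00) ✓; K.y = 0.00, B.y = 0.00 ✓; |KB| = 45.70 ✓; ∠(MB, BK) = 90.00° ✓; |MB| = 6.300 ✓; bearing(M→J) − bearing(M→B) = 82.00° ✓; |MJ| = 6.300 ✓; ∠(MJ, JP) = 97.40° ✗; |JP| = 29.70 ✓.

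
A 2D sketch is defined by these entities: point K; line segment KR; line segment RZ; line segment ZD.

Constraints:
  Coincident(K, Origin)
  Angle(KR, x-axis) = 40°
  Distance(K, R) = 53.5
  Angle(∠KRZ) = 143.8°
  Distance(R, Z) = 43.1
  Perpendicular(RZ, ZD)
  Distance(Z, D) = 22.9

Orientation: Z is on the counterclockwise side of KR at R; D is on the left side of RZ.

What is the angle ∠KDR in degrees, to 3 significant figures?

33.7°

∠KRZ = 143.8°, so RZ runs at 40.0° + (180° − 143.8°) = 76.2° from the x-axis; with |RZ| = 43.1, Z = R + 43.1·(cos 76.2°, sin 76.2°) = (51.3, 76.2). The perpendicularity gives ZD at right angles to RZ; with |ZD| = 22.9 on the left of RZ, D = Z + 22.9·(-0.971, 0.239) = (29.0, 81.7). Then cos ∠KDR = DK·DR / (|DK||DR|), giving 33.7°.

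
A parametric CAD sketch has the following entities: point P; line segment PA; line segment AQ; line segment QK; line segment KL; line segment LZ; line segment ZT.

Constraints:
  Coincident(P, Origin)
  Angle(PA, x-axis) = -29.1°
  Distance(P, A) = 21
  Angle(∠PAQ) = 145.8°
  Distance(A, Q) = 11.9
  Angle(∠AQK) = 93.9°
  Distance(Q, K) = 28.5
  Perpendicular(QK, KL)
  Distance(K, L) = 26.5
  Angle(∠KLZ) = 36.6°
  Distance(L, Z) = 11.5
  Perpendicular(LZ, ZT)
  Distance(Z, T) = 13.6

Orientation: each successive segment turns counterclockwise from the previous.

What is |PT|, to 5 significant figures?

30.875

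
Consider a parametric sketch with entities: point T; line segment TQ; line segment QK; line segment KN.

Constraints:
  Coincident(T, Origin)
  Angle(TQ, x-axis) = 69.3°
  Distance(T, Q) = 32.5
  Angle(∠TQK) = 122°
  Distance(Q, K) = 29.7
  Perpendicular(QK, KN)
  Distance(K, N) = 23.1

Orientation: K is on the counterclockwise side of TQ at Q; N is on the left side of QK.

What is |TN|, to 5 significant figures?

47.134

T is at the origin; TQ runs at 69.3° with length 32.5, so Q = 32.5·(cos 69.3°, sin 69.3°) = (11.488, 30.402). ∠TQK = 122.0°, so QK runs at 69.3° + (180° − 122.0°) = 127.30° from the x-axis; with |QK| = 29.7, K = Q + 29.7·(cos 127.30°, sin 127.30°) = (-6.5099, 54.027). The perpendicularity gives KN at right angles to QK; with |KN| = 23.1 on the left of QK, N = K + 23.1·(-0.79547, -0.60599) = (-24.885, 40.029). Then |TN| = |N − T| = 47.134.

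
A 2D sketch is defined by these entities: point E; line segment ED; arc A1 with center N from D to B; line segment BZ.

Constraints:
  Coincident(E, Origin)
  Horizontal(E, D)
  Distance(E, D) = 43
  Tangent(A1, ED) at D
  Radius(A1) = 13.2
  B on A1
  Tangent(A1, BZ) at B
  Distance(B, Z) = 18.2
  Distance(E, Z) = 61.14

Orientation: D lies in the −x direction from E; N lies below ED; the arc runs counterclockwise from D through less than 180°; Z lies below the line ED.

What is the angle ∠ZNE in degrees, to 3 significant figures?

127°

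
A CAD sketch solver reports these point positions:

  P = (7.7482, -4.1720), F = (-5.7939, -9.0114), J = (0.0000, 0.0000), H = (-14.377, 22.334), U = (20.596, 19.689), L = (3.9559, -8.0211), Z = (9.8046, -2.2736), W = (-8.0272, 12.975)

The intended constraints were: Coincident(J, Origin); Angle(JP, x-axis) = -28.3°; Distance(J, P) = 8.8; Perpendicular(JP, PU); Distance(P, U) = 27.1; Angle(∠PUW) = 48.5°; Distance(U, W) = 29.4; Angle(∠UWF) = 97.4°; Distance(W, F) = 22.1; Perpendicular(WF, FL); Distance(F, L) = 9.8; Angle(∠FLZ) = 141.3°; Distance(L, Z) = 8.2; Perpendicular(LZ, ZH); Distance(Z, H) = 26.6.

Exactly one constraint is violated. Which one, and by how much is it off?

Distance(Z, H) = 26.6 — off by 7.90.

J = (0.00, 0.00) ✓; JP at -28.30° ✓; |JP| = 8.800 ✓; ∠(JP, PU) = 90.00° ✓; |PU| = 27.10 ✓; ∠PUW = 48.50° ✓; |UW| = 29.40 ✓; ∠UWF = 97.40° ✓; |WF| = 22.10 ✓; ∠(WF, FL) = 90.00° ✓; |FL| = 9.800 ✓; ∠FLZ = 141.3° ✓; |LZ| = 8.200 ✓; ∠(LZ, ZH) = 90.00° ✓; |ZH| = 34.50 ✗.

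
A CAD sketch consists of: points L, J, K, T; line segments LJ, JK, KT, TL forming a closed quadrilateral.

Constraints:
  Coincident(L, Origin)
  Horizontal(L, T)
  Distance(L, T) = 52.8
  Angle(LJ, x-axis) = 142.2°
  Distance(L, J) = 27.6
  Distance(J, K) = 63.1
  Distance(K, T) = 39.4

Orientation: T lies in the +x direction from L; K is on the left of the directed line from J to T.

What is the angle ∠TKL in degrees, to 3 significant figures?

68.0°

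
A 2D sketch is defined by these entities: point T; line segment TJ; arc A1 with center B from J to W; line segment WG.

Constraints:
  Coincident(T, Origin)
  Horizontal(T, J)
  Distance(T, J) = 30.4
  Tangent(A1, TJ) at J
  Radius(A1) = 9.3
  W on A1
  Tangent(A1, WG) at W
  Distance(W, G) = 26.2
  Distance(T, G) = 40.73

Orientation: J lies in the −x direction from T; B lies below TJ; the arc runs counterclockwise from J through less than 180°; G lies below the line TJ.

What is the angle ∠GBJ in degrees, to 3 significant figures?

159°

Checks: |BW| = 9.300 ✓; ∠(BW, WG) = 90.00° ✓; |WG| = 26.20 ✓; |TG| = 40.73 ✓.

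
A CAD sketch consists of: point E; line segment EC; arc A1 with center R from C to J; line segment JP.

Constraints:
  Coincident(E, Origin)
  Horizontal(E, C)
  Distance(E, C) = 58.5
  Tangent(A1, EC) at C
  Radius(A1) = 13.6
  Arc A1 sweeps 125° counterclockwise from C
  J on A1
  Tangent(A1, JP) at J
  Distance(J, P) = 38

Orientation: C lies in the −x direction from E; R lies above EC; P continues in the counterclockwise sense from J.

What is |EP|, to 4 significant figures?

86.84

E is at the origin; EC is horizontal with |EC| = 58.5 and C on the −x side, so C = (-58.50, 0.000). Tangency of A1 to EC means the radius RC is perpendicular to EC, so R = C + (0, 13.6) = (-58.50, 13.60). On A1, C sits at bearing -90° from R; a 125° counterclockwise sweep puts J at bearing 35°, so J = R + 13.6·(cos 35°, sin 35°) = (-47.36, 21.40). Tangency of A1 to JP means the radius RJ is perpendicular to JP, so JP runs along (−sin 35°, cos 35°); with |JP| = 38.0, P = (-69.16, 52.53). Then |EP| = |P − E| = 86.84.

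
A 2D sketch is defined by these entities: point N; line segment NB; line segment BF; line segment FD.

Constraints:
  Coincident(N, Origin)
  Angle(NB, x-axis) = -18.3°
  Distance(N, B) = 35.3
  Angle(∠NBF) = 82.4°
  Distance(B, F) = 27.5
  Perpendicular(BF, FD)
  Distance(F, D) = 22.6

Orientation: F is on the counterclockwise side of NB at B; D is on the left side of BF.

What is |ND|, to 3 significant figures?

26.0

∠NBF = 82.4°, so BF runs at -18.3° + (180° − 82.4°) = 79.3° from the x-axis; with |BF| = 27.5, F = B + 27.5·(cos 79.3°, sin 79.3°) = (38.6, 15.9). BF is perpendicular to FD; with |FD| = 22.6 on the left of BF, D = F + 22.6·(-0.983, 0.186) = (16.4, 20.1). Then |ND| = |D − N| = 26.0.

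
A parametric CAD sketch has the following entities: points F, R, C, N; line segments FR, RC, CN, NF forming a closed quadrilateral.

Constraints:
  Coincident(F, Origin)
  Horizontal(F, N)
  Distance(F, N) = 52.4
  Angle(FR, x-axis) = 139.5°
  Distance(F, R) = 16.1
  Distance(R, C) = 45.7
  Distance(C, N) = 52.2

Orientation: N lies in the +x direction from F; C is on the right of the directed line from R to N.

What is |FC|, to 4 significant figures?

31.22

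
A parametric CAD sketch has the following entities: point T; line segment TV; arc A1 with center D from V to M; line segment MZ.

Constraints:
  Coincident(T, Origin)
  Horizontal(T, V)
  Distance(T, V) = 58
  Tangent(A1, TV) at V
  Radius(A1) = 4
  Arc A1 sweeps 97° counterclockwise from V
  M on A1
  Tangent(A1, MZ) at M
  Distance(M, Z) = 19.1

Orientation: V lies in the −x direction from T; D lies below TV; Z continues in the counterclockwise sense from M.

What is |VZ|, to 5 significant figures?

23.503

On A1, V sits at bearing 90° from D; a 97° counterclockwise sweep puts M at bearing 187°, so M = D + 4.0·(cos 187°, sin 187°) = (-61.970, -4.4875). The tangent condition forces DM to be normal to MZ, so MZ runs along (−sin 187°, cos 187°); with |MZ| = 19.1, Z = (-59.642, -23.445). Then |VZ| = |Z − V| = 23.503.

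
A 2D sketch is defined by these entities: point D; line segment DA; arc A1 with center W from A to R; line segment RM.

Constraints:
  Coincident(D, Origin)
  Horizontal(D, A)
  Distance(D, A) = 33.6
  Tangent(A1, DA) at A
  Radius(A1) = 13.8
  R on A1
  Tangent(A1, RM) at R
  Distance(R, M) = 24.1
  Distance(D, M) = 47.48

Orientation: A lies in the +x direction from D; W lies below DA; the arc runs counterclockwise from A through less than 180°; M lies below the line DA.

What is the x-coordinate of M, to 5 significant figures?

25.168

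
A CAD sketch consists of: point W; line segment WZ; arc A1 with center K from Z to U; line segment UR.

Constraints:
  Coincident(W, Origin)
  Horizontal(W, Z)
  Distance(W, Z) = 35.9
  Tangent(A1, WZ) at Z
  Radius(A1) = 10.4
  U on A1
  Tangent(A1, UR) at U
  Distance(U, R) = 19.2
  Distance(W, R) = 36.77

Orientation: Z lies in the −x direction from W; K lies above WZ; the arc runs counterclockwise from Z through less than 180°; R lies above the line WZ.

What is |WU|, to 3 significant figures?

27.2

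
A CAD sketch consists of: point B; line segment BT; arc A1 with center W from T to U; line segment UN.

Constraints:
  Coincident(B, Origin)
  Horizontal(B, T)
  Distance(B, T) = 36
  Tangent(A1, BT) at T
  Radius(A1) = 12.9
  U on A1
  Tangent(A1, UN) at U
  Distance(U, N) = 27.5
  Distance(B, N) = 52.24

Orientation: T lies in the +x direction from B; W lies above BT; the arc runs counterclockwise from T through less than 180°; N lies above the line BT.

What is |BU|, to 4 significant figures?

50.74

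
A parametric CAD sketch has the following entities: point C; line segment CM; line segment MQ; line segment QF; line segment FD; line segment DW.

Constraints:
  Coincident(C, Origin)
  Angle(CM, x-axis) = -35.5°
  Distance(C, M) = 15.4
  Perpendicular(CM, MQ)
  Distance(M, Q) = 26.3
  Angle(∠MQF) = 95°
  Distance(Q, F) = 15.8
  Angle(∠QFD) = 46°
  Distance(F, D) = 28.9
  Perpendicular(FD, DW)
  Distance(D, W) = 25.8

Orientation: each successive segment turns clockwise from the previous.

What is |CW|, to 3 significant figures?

43.5

∠QFD = 46.0° gives FD at 15.5° from the x-axis; with |FD| = 28.9, D = (11.5, -14.6). FD ⟂ DW, so DW runs at -74.5°; with |DW| = 25.8, W = (18.4, -39.5). Then |CW| = |W − C| = 43.5.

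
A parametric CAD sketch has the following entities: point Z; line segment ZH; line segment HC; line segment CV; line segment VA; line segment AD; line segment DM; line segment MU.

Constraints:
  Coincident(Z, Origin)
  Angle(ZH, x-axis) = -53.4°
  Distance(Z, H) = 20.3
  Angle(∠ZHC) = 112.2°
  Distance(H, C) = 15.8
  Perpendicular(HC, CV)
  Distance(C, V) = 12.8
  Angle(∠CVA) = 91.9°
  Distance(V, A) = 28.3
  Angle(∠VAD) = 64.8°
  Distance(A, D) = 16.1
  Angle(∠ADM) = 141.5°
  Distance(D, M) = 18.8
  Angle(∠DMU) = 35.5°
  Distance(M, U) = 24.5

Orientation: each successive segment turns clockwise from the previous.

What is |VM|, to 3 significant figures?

23.4

Z is at the origin; ZH runs at -53.4° with length 20.3, so H = (12.1, -16.3). ∠ZHC = 112.2° gives HC at -121° from the x-axis; with |HC| = 15.8, C = (3.92, -29.8). HC ⟂ CV, so CV runs at 149°; with |CV| = 12.8, V = (-7.03, -23.2). ∠CVA = 91.9° gives VA at 60.7° from the x-axis; with |VA| = 28.3, A = (6.82, 1.50). ∠VAD = 64.8° gives AD at -54.5° from the x-axis; with |AD| = 16.1, D = (16.2, -11.6). ∠ADM = 141.5° gives DM at -93.0° from the x-axis; with |DM| = 18.8, M = (15.2, -30.4). Then |VM| = |M − V| = 23.4.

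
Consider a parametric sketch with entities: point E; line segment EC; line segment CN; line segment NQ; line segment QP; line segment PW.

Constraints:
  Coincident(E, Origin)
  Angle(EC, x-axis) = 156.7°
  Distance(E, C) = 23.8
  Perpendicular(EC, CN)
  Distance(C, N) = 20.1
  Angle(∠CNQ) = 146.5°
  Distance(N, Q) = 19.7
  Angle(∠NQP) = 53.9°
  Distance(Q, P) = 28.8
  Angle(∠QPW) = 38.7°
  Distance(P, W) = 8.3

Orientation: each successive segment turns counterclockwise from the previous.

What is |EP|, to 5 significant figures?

9.9616

∠CNQ = 146.5° gives NQ at -79.800° from the x-axis; with |NQ| = 19.7, Q = (-26.321, -28.435). ∠NQP = 53.9° gives QP at 46.300° from the x-axis; with |QP| = 28.8, P = (-6.4235, -7.6140). Then |EP| = |P − E| = 9.9616.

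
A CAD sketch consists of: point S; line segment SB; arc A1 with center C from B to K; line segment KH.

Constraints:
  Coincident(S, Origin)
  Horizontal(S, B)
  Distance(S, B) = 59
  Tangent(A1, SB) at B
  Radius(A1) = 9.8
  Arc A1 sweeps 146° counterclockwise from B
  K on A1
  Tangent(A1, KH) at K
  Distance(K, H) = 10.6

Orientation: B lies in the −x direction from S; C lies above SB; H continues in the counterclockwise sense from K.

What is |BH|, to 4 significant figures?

24.08

S is at the origin; SB is horizontal with |SB| = 59.0 and B on the −x side, so B = (-59.00, 0.000). Since A1 is tangent to SB there, CB ⟂ SB, so C = B + (0, 9.8) = (-59.00, 9.800). On A1, B sits at bearing -90° from C; a 146° counterclockwise sweep puts K at bearing 56°, so K = C + 9.8·(cos 56°, sin 56°) = (-53.52, 17.92). Since A1 is tangent to KH there, CK ⟂ KH, so KH runs along (−sin 56°, cos 56°); with |KH| = 10.6, H = (-62.31, 23.85). Then |BH| = |H − B| = 24.08.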